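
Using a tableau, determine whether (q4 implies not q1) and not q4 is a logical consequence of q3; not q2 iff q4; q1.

Initial set: {q3; (not q2 iff q4); q1; not ((q4 implies not q1) and not q4)}.
(not q2 iff q4): β-rule — branch into not q2, q4  //  not not q2, not q4.
  branch 1 (add not q2, q4):
    not ((q4 implies not q1) and not q4): β-rule — branch into not (q4 implies not q1)  //  not not q4.
      branch 1.1 (add not (q4 implies not q1)):
        not (q4 implies not q1): α-rule — add q4, not not q1.
        ○ open, literals {q1=T, q2=F, q3=T, q4=T}.
      branch 1.2 (add not not q4):
        ○ open, literals {q1=T, q2=F, q3=T, q4=T}.
  branch 2 (add not not q2, not q4):
    not ((q4 implies not q1) and not q4): β-rule — branch into not (q4 implies not q1)  //  not not q4.
      branch 2.1 (add not (q4 implies not q1)):
        not (q4 implies not q1): α-rule — add q4, not not q1.
        × closes — contains both q4 and not q4.
      branch 2.2 (add not not q4):
        × closes — contains both q4 and not q4.
2 branches closed, 2 open.
An open branch gives a countermodel: q1=T, q2=F, q3=T, q4=T (unmentioned atoms arbitrary); the premises hold there but the conclusion fails.

No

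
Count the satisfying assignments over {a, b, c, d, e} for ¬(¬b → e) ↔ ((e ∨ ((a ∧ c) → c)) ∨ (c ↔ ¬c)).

Initial set: {(¬(¬b → e) ↔ ((e ∨ ((a ∧ c) → c)) ∨ (c ↔ ¬c)))}.
(¬(¬b → e) ↔ ((e ∨ ((a ∧ c) → c)) ∨ (c ↔ ¬c))): β-rule — branch into ¬(¬b → e), ((e ∨ ((a ∧ c) → c)) ∨ (c ↔ ¬c))  //  ¬¬(¬b → e), ¬((e ∨ ((a ∧ c) → c)) ∨ (c ↔ ¬c)).
  branch 1 (add ¬(¬b → e), ((e ∨ ((a ∧ c) → c)) ∨ (c ↔ ¬c))):
    ¬(¬b → e): α-rule — add ¬b, ¬e.
    ((e ∨ ((a ∧ c) → c)) ∨ (c ↔ ¬c)): β-rule — branch into (e ∨ ((a ∧ c) → c))  //  (c ↔ ¬c).
      branch 1.1 (add (e ∨ ((a ∧ c) → c))):
        (e ∨ ((a ∧ c) → c)): β-rule — branch into e  //  ((a ∧ c) → c).
          branch 1.1.1 (add e):
            × closes — contains both e and ¬e.
          branch 1.1.2 (add ((a ∧ c) → c)):
            ((a ∧ c) → c): β-rule — branch into ¬(a ∧ c)  //  c.
              branch 1.1.2.1 (add ¬(a ∧ c)):
                ¬(a ∧ c): β-rule — branch into ¬a  //  ¬c.
                  branch 1.1.2.1.1 (add ¬a):
                    ○ open, literals {a=F, b=F, e=F}.
                  branch 1.1.2.1.2 (add ¬c):
                    ○ open, literals {b=F, c=F, e=F}.
              branch 1.1.2.2 (add c):
                ○ open, literals {b=F, c=T, e=F}.
      branch 1.2 (add (c ↔ ¬c)):
        (c ↔ ¬c): β-rule — branch into c, ¬c  //  ¬c, ¬¬c.
          branch 1.2.1 (add c, ¬c):
            × closes — contains both c and ¬c.
          branch 1.2.2 (add ¬c, ¬¬c):
            × closes — contains both c and ¬c.
  branch 2 (add ¬¬(¬b → e), ¬((e ∨ ((a ∧ c) → c)) ∨ (c ↔ ¬c))):
    ¬((e ∨ ((a ∧ c) → c)) ∨ (c ↔ ¬c)): α-rule — add ¬(e ∨ ((a ∧ c) → c)), ¬(c ↔ ¬c).
    ¬(e ∨ ((a ∧ c) → c)): α-rule — add ¬e, ¬((a ∧ c) → c).
    ¬((a ∧ c) → c): α-rule — add (a ∧ c), ¬c.
    (a ∧ c): α-rule — add a, c.
    × closes — contains both c and ¬c.
4 branches closed, 3 open.
Each open branch fixes some atoms; the unmentioned ones are free. Counting distinct full assignments: branch {a=F, b=F, e=F} (c, d) contributes 4 new; branch {b=F, c=F, e=F} (a, d) contributes 2 new; branch {b=F, c=T, e=F} (a, d) contributes 2 new. Total: 8.

8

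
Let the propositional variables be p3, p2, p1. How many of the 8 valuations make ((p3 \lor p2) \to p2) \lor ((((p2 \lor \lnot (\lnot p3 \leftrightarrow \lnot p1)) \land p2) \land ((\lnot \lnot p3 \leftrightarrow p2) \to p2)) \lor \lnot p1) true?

7

Initial set: {(((p3 \lor p2) \to p2) \lor ((((p2 \lor \lnot (\lnot p3 \leftrightarrow \lnot p1)) \land p2) \land ((\lnot \lnot p3 \leftrightarrow p2) \to p2)) \lor \lnot p1))}.
(((p3 \lor p2) \to p2) \lor ((((p2 \lor \lnot (\lnot p3 \leftrightarrow \lnot p1)) \land p2) \land ((\lnot \lnot p3 \leftrightarrow p2) \to p2)) \lor \lnot p1)): β-rule — branch into ((p3 \lor p2) \to p2)  //  ((((p2 \lor \lnot (\lnot p3 \leftrightarrow \lnot p1)) \land p2) \land ((\lnot \lnot p3 \leftrightarrow p2) \to p2)) \lor \lnot p1).
  branch 1 (add ((p3 \lor p2) \to p2)):
    ((p3 \lor p2) \to p2): β-rule — branch into \lnot (p3 \lor p2)  //  p2.
      branch 1.1 (add \lnot (p3 \lor p2)):
        \lnot (p3 \lor p2): α-rule — add \lnot p3, \lnot p2.
        ○ open, literals {p2=F, p3=F}.
      branch 1.2 (add p2):
        ○ open, literals {p2=T}.
  branch 2 (add ((((p2 \lor \lnot (\lnot p3 \leftrightarrow \lnot p1)) \land p2) \land ((\lnot \lnot p3 \leftrightarrow p2) \to p2)) \lor \lnot p1)):
    ((((p2 \lor \lnot (\lnot p3 \leftrightarrow \lnot p1)) \land p2) \land ((\lnot \lnot p3 \leftrightarrow p2) \to p2)) \lor \lnot p1): β-rule — branch into (((p2 \lor \lnot (\lnot p3 \leftrightarrow \lnot p1)) \land p2) \land ((\lnot \lnot p3 \leftrightarrow p2) \to p2))  //  \lnot p1.
      branch 2.1 (add (((p2 \lor \lnot (\lnot p3 \leftrightarrow \lnot p1)) \land p2) \land ((\lnot \lnot p3 \leftrightarrow p2) \to p2))):
        (((p2 \lor \lnot (\lnot p3 \leftrightarrow \lnot p1)) \land p2) \land ((\lnot \lnot p3 \leftrightarrow p2) \to p2)): α-rule — add ((p2 \lor \lnot (\lnot p3 \leftrightarrow \lnot p1)) \land p2), ((\lnot \lnot p3 \leftrightarrow p2) \to p2).
        ((p2 \lor \lnot (\lnot p3 \leftrightarrow \lnot p1)) \land p2): α-rule — add (p2 \lor \lnot (\lnot p3 \leftrightarrow \lnot p1)), p2.
        ((\lnot \lnot p3 \leftrightarrow p2) \to p2): β-rule — branch into \lnot (\lnot \lnot p3 \leftrightarrow p2)  //  p2.
          branch 2.1.1 (add \lnot (\lnot \lnot p3 \leftrightarrow p2)):
            (p2 \lor \lnot (\lnot p3 \leftrightarrow \lnot p1)): β-rule — branch into p2  //  \lnot (\lnot p3 \leftrightarrow \lnot p1).
              branch 2.1.1.1 (add p2):
                \lnot (\lnot \lnot p3 \leftrightarrow p2): β-rule — branch into \lnot \lnot p3, \lnot p2  //  \lnot \lnot \lnot p3, p2.
                  branch 2.1.1.1.1 (add \lnot \lnot p3, \lnot p2):
                    × closes — contains both p2 and \lnot p2.
                  branch 2.1.1.1.2 (add \lnot \lnot \lnot p3, p2):
                    \lnot \lnot \lnot p3: drop double negation, giving \lnot p3.
                    ○ open, literals {p2=T, p3=F}.
              branch 2.1.1.2 (add \lnot (\lnot p3 \leftrightarrow \lnot p1)):
                \lnot (\lnot \lnot p3 \leftrightarrow p2): β-rule — branch into \lnot \lnot p3, \lnot p2  //  \lnot \lnot \lnot p3, p2.
                  branch 2.1.1.2.1 (add \lnot \lnot p3, \lnot p2):
                    × closes — contains both p2 and \lnot p2.
                  branch 2.1.1.2.2 (add \lnot \lnot \lnot p3, p2):
                    \lnot \lnot \lnot p3: drop double negation, giving \lnot p3.
                    \lnot (\lnot p3 \leftrightarrow \lnot p1): β-rule — branch into \lnot p3, \lnot \lnot p1  //  \lnot \lnot p3, \lnot p1.
                      branch 2.1.1.2.2.1 (add \lnot p3, \lnot \lnot p1):
                        ○ open, literals {p1=T, p2=T, p3=F}.
                      branch 2.1.1.2.2.2 (add \lnot \lnot p3, \lnot p1):
                        × closes — contains both p3 and \lnot p3.
          branch 2.1.2 (add p2):
            (p2 \lor \lnot (\lnot p3 \leftrightarrow \lnot p1)): β-rule — branch into p2  //  \lnot (\lnot p3 \leftrightarrow \lnot p1).
              branch 2.1.2.1 (add p2):
                ○ open, literals {p2=T}.
              branch 2.1.2.2 (add \lnot (\lnot p3 \leftrightarrow \lnot p1)):
                \lnot (\lnot p3 \leftrightarrow \lnot p1): β-rule — branch into \lnot p3, \lnot \lnot p1  //  \lnot \lnot p3, \lnot p1.
                  branch 2.1.2.2.1 (add \lnot p3, \lnot \lnot p1):
                    ○ open, literals {p1=T, p2=T, p3=F}.
                  branch 2.1.2.2.2 (add \lnot \lnot p3, \lnot p1):
                    ○ open, literals {p1=F, p2=T, p3=T}.
      branch 2.2 (add \lnot p1):
        ○ open, literals {p1=F}.
3 branches closed, 8 open.
Each open branch fixes some atoms; the unmentioned ones are free. Counting distinct full assignments: branch {p2=F, p3=F} (p1) contributes 2 new; branch {p2=T} (p3, p1) contributes 4 new; branch {p2=T, p3=F} (p1) contributes 0 new; branch {p1=T, p2=T, p3=F} (none free) contributes 0 new; branch {p2=T} (p3, p1) contributes 0 new; branch {p1=T, p2=T, p3=F} (none free) contributes 0 new; branch {p1=F, p2=T, p3=T} (none free) contributes 0 new; branch {p1=F} (p3, p2) contributes 1 new. Total: 7.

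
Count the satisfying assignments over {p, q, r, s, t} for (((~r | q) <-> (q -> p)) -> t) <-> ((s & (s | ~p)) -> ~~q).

Initial set: {T ((((~r | q) <-> (q -> p)) -> t) <-> ((s & (s | ~p)) -> ~~q))}.
T ((((~r | q) <-> (q -> p)) -> t) <-> ((s & (s | ~p)) -> ~~q)): β-rule — branch into T (((~r | q) <-> (q -> p)) -> t), T ((s & (s | ~p)) -> ~~q)  //  F (((~r | q) <-> (q -> p)) -> t), F ((s & (s | ~p)) -> ~~q).
  branch 1 (add T (((~r | q) <-> (q -> p)) -> t), T ((s & (s | ~p)) -> ~~q)):
    T (((~r | q) <-> (q -> p)) -> t): β-rule — branch into F ((~r | q) <-> (q -> p))  //  T t.
      branch 1.1 (add F ((~r | q) <-> (q -> p))):
        T ((s & (s | ~p)) -> ~~q): β-rule — branch into F (s & (s | ~p))  //  T ~~q.
          branch 1.1.1 (add F (s & (s | ~p))):
            F ((~r | q) <-> (q -> p)): β-rule — branch into T (~r | q), F (q -> p)  //  F (~r | q), T (q -> p).
              branch 1.1.1.1 (add T (~r | q), F (q -> p)):
                F (q -> p): α-rule — add T q, F p.
                F (s & (s | ~p)): β-rule — branch into F s  //  F (s | ~p).
                  branch 1.1.1.1.1 (add F s):
                    T (~r | q): β-rule — branch into T ~r  //  T q.
                      branch 1.1.1.1.1.1 (add T ~r):
                        ○ open, literals {p=0, q=1, r=0, s=0}.
                      branch 1.1.1.1.1.2 (add T q):
                        ○ open, literals {p=0, q=1, s=0}.
                  branch 1.1.1.1.2 (add F (s | ~p)):
                    F (s | ~p): α-rule — add F s, F ~p.
                    × closes — contains both p and ~p.
              branch 1.1.1.2 (add F (~r | q), T (q -> p)):
                F (~r | q): α-rule — add F ~r, F q.
                F (s & (s | ~p)): β-rule — branch into F s  //  F (s | ~p).
                  branch 1.1.1.2.1 (add F s):
                    T (q -> p): β-rule — branch into F q  //  T p.
                      branch 1.1.1.2.1.1 (add F q):
                        ○ open, literals {q=0, r=1, s=0}.
                      branch 1.1.1.2.1.2 (add T p):
                        ○ open, literals {p=1, q=0, r=1, s=0}.
                  branch 1.1.1.2.2 (add F (s | ~p)):
                    F (s | ~p): α-rule — add F s, F ~p.
                    T (q -> p): β-rule — branch into F q  //  T p.
                      branch 1.1.1.2.2.1 (add F q):
                        ○ open, literals {p=1, q=0, r=1, s=0}.
                      branch 1.1.1.2.2.2 (add T p):
                        ○ open, literals {p=1, q=0, r=1, s=0}.
          branch 1.1.2 (add T ~~q):
            T ~~q: drop double negation, giving T q.
            F ((~r | q) <-> (q -> p)): β-rule — branch into T (~r | q), F (q -> p)  //  F (~r | q), T (q -> p).
              branch 1.1.2.1 (add T (~r | q), F (q -> p)):
                F (q -> p): α-rule — add T q, F p.
                T (~r | q): β-rule — branch into T ~r  //  T q.
                  branch 1.1.2.1.1 (add T ~r):
                    ○ open, literals {p=0, q=1, r=0}.
                  branch 1.1.2.1.2 (add T q):
                    ○ open, literals {p=0, q=1}.
              branch 1.1.2.2 (add F (~r | q), T (q -> p)):
                F (~r | q): α-rule — add F ~r, F q.
                × closes — contains both q and ~q.
      branch 1.2 (add T t):
        T ((s & (s | ~p)) -> ~~q): β-rule — branch into F (s & (s | ~p))  //  T ~~q.
          branch 1.2.1 (add F (s & (s | ~p))):
            F (s & (s | ~p)): β-rule — branch into F s  //  F (s | ~p).
              branch 1.2.1.1 (add F s):
                ○ open, literals {s=0, t=1}.
              branch 1.2.1.2 (add F (s | ~p)):
                F (s | ~p): α-rule — add F s, F ~p.
                ○ open, literals {p=1, s=0, t=1}.
          branch 1.2.2 (add T ~~q):
            T ~~q: drop double negation, giving T q.
            ○ open, literals {q=1, t=1}.
  branch 2 (add F (((~r | q) <-> (q -> p)) -> t), F ((s & (s | ~p)) -> ~~q)):
    F (((~r | q) <-> (q -> p)) -> t): α-rule — add T ((~r | q) <-> (q -> p)), F t.
    F ((s & (s | ~p)) -> ~~q): α-rule — add T (s & (s | ~p)), F ~~q.
    T (s & (s | ~p)): α-rule — add T s, T (s | ~p).
    F ~~q: drop double negation, giving F q.
    T ((~r | q) <-> (q -> p)): β-rule — branch into T (~r | q), T (q -> p)  //  F (~r | q), F (q -> p).
      branch 2.1 (add T (~r | q), T (q -> p)):
        T (s | ~p): β-rule — branch into T s  //  T ~p.
          branch 2.1.1 (add T s):
            T (~r | q): β-rule — branch into T ~r  //  T q.
              branch 2.1.1.1 (add T ~r):
                T (q -> p): β-rule — branch into F q  //  T p.
                  branch 2.1.1.1.1 (add F q):
                    ○ open, literals {q=0, r=0, s=1, t=0}.
                  branch 2.1.1.1.2 (add T p):
                    ○ open, literals {p=1, q=0, r=0, s=1, t=0}.
              branch 2.1.1.2 (add T q):
                × closes — contains both q and ~q.
          branch 2.1.2 (add T ~p):
            T (~r | q): β-rule — branch into T ~r  //  T q.
              branch 2.1.2.1 (add T ~r):
                T (q -> p): β-rule — branch into F q  //  T p.
                  branch 2.1.2.1.1 (add F q):
                    ○ open, literals {p=0, q=0, r=0, s=1, t=0}.
                  branch 2.1.2.1.2 (add T p):
                    × closes — contains both p and ~p.
              branch 2.1.2.2 (add T q):
                × closes — contains both q and ~q.
      branch 2.2 (add F (~r | q), F (q -> p)):
        F (~r | q): α-rule — add F ~r, F q.
        F (q -> p): α-rule — add T q, F p.
        × closes — contains both q and ~q.
6 branches closed, 14 open.
Each open branch fixes some atoms; the unmentioned ones are free. Counting distinct full assignments: branch {p=0, q=1, r=0, s=0} (t) contributes 2 new; branch {p=0, q=1, s=0} (r, t) contributes 2 new; branch {q=0, r=1, s=0} (p, t) contributes 4 new; branch {p=1, q=0, r=1, s=0} (t) contributes 0 new; branch {p=1, q=0, r=1, s=0} (t) contributes 0 new; branch {p=1, q=0, r=1, s=0} (t) contributes 0 new; branch {p=0, q=1, r=0} (s, t) contributes 2 new; branch {p=0, q=1} (r, s, t) contributes 2 new; branch {s=0, t=1} (p, q, r) contributes 4 new; branch {p=1, s=0, t=1} (q, r) contributes 0 new; branch {q=1, t=1} (p, r, s) contributes 2 new; branch {q=0, r=0, s=1, t=0} (p) contributes 2 new; branch {p=1, q=0, r=0, s=1, t=0} (none free) contributes 0 new; branch {p=0, q=0, r=0, s=1, t=0} (none free) contributes 0 new. Total: 20.

20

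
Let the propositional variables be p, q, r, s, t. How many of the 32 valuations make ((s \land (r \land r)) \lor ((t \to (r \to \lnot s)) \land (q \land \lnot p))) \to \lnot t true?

Initial set: {(((s \land (r \land r)) \lor ((t \to (r \to \lnot s)) \land (q \land \lnot p))) \to \lnot t)}.
(((s \land (r \land r)) \lor ((t \to (r \to \lnot s)) \land (q \land \lnot p))) \to \lnot t): β-rule — branch into \lnot ((s \land (r \land r)) \lor ((t \to (r \to \lnot s)) \land (q \land \lnot p)))  //  \lnot t.
  branch 1 (add \lnot ((s \land (r \land r)) \lor ((t \to (r \to \lnot s)) \land (q \land \lnot p)))):
    \lnot ((s \land (r \land r)) \lor ((t \to (r \to \lnot s)) \land (q \land \lnot p))): α-rule — add \lnot (s \land (r \land r)), \lnot ((t \to (r \to \lnot s)) \land (q \land \lnot p)).
    \lnot (s \land (r \land r)): β-rule — branch into \lnot s  //  \lnot (r \land r).
      branch 1.1 (add \lnot s):
        \lnot ((t \to (r \to \lnot s)) \land (q \land \lnot p)): β-rule — branch into \lnot (t \to (r \to \lnot s))  //  \lnot (q \land \lnot p).
          branch 1.1.1 (add \lnot (t \to (r \to \lnot s))):
            \lnot (t \to (r \to \lnot s)): α-rule — add t, \lnot (r \to \lnot s).
            \lnot (r \to \lnot s): α-rule — add r, \lnot \lnot s.
            × closes — contains both s and \lnot s.
          branch 1.1.2 (add \lnot (q \land \lnot p)):
            \lnot (q \land \lnot p): β-rule — branch into \lnot q  //  \lnot \lnot p.
              branch 1.1.2.1 (add \lnot q):
                ○ open, literals {q=F, s=F}.
              branch 1.1.2.2 (add \lnot \lnot p):
                ○ open, literals {p=T, s=F}.
      branch 1.2 (add \lnot (r \land r)):
        \lnot ((t \to (r \to \lnot s)) \land (q \land \lnot p)): β-rule — branch into \lnot (t \to (r \to \lnot s))  //  \lnot (q \land \lnot p).
          branch 1.2.1 (add \lnot (t \to (r \to \lnot s))):
            \lnot (t \to (r \to \lnot s)): α-rule — add t, \lnot (r \to \lnot s).
            \lnot (r \to \lnot s): α-rule — add r, \lnot \lnot s.
            \lnot (r \land r): β-rule — branch into \lnot r  //  \lnot r.
              branch 1.2.1.1 (add \lnot r):
                × closes — contains both r and \lnot r.
              branch 1.2.1.2 (add \lnot r):
                × closes — contains both r and \lnot r.
          branch 1.2.2 (add \lnot (q \land \lnot p)):
            \lnot (r \land r): β-rule — branch into \lnot r  //  \lnot r.
              branch 1.2.2.1 (add \lnot r):
                \lnot (q \land \lnot p): β-rule — branch into \lnot q  //  \lnot \lnot p.
                  branch 1.2.2.1.1 (add \lnot q):
                    ○ open, literals {q=F, r=F}.
                  branch 1.2.2.1.2 (add \lnot \lnot p):
                    ○ open, literals {p=T, r=F}.
              branch 1.2.2.2 (add \lnot r):
                \lnot (q \land \lnot p): β-rule — branch into \lnot q  //  \lnot \lnot p.
                  branch 1.2.2.2.1 (add \lnot q):
                    ○ open, literals {q=F, r=F}.
                  branch 1.2.2.2.2 (add \lnot \lnot p):
                    ○ open, literals {p=T, r=F}.
  branch 2 (add \lnot t):
    ○ open, literals {t=F}.
3 branches closed, 7 open.
Each open branch fixes some atoms; the unmentioned ones are free. Counting distinct full assignments: branch {q=F, s=F} (p, r, t) contributes 8 new; branch {p=T, s=F} (q, r, t) contributes 4 new; branch {q=F, r=F} (p, s, t) contributes 4 new; branch {p=T, r=F} (q, s, t) contributes 2 new; branch {q=F, r=F} (p, s, t) contributes 0 new; branch {p=T, r=F} (q, s, t) contributes 0 new; branch {t=F} (p, q, r, s) contributes 7 new. Total: 25.

25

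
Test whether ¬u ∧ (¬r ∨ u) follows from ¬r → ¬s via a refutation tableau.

No

Initial set: {(¬r → ¬s); ¬(¬u ∧ (¬r ∨ u))}.
(¬r → ¬s): β-rule — branch into ¬¬r  //  ¬s.
  branch 1 (add ¬¬r):
    ¬(¬u ∧ (¬r ∨ u)): β-rule — branch into ¬¬u  //  ¬(¬r ∨ u).
      branch 1.1 (add ¬¬u):
        ○ open, literals {r=true, u=true}.
      branch 1.2 (add ¬(¬r ∨ u)):
        ¬(¬r ∨ u): α-rule — add ¬¬r, ¬u.
        ○ open, literals {r=true, u=false}.
  branch 2 (add ¬s):
    ¬(¬u ∧ (¬r ∨ u)): β-rule — branch into ¬¬u  //  ¬(¬r ∨ u).
      branch 2.1 (add ¬¬u):
        ○ open, literals {s=false, u=true}.
      branch 2.2 (add ¬(¬r ∨ u)):
        ¬(¬r ∨ u): α-rule — add ¬¬r, ¬u.
        ○ open, literals {r=true, s=false, u=false}.
0 branches closed, 4 open.
An open branch gives a countermodel: r=true, u=true (unmentioned atoms arbitrary); the premises hold there but the conclusion fails.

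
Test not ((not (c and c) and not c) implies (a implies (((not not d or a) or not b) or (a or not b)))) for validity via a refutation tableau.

Assume the negation and expand:
Initial set: {not not ((not (c and c) and not c) implies (a implies (((not not d or a) or not b) or (a or not b))))}.
not not ((not (c and c) and not c) implies (a implies (((not not d or a) or not b) or (a or not b)))): β-rule — branch into not (not (c and c) and not c)  //  (a implies (((not not d or a) or not b) or (a or not b))).
  branch 1 (add not (not (c and c) and not c)):
    not (not (c and c) and not c): β-rule — branch into not not (c and c)  //  not not c.
      branch 1.1 (add not not (c and c)):
        not not (c and c): α-rule — add c, c.
        ○ open, literals {c=T}.
      branch 1.2 (add not not c):
        ○ open, literals {c=T}.
  branch 2 (add (a implies (((not not d or a) or not b) or (a or not b)))):
    (a implies (((not not d or a) or not b) or (a or not b))): β-rule — branch into not a  //  (((not not d or a) or not b) or (a or not b)).
      branch 2.1 (add not a):
        ○ open, literals {a=F}.
      branch 2.2 (add (((not not d or a) or not b) or (a or not b))):
        (((not not d or a) or not b) or (a or not b)): β-rule — branch into ((not not d or a) or not b)  //  (a or not b).
          branch 2.2.1 (add ((not not d or a) or not b)):
            ((not not d or a) or not b): β-rule — branch into (not not d or a)  //  not b.
              branch 2.2.1.1 (add (not not d or a)):
                (not not d or a): β-rule — branch into not not d  //  a.
                  branch 2.2.1.1.1 (add not not d):
                    not not d: drop double negation, giving d.
                    ○ open, literals {d=T}.
                  branch 2.2.1.1.2 (add a):
                    ○ open, literals {a=T}.
              branch 2.2.1.2 (add not b):
                ○ open, literals {b=F}.
          branch 2.2.2 (add (a or not b)):
            (a or not b): β-rule — branch into a  //  not b.
              branch 2.2.2.1 (add a):
                ○ open, literals {a=T}.
              branch 2.2.2.2 (add not b):
                ○ open, literals {b=F}.
0 branches closed, 8 open.
An open branch gives a countermodel: c=T (unmentioned atoms arbitrary); under it the original formula is false.

Not valid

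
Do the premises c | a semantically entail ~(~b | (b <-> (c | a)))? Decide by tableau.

No

Initial set: {T (c | a); F ~(~b | (b <-> (c | a)))}.
T (c | a): β-rule — branch into T c  //  T a.
  branch 1 (add T c):
    F ~(~b | (b <-> (c | a))): β-rule — branch into T ~b  //  T (b <-> (c | a)).
      branch 1.1 (add T ~b):
        ○ open, literals {b=false, c=true}.
      branch 1.2 (add T (b <-> (c | a))):
        T (b <-> (c | a)): β-rule — branch into T b, T (c | a)  //  F b, F (c | a).
          branch 1.2.1 (add T b, T (c | a)):
            T (c | a): β-rule — branch into T c  //  T a.
              branch 1.2.1.1 (add T c):
                ○ open, literals {b=true, c=true}.
              branch 1.2.1.2 (add T a):
                ○ open, literals {a=true, b=true, c=true}.
          branch 1.2.2 (add F b, F (c | a)):
            F (c | a): α-rule — add F c, F a.
            × closes — contains both c and ~c.
  branch 2 (add T a):
    F ~(~b | (b <-> (c | a))): β-rule — branch into T ~b  //  T (b <-> (c | a)).
      branch 2.1 (add T ~b):
        ○ open, literals {a=true, b=false}.
      branch 2.2 (add T (b <-> (c | a))):
        T (b <-> (c | a)): β-rule — branch into T b, T (c | a)  //  F b, F (c | a).
          branch 2.2.1 (add T b, T (c | a)):
            T (c | a): β-rule — branch into T c  //  T a.
              branch 2.2.1.1 (add T c):
                ○ open, literals {a=true, b=true, c=true}.
              branch 2.2.1.2 (add T a):
                ○ open, literals {a=true, b=true}.
          branch 2.2.2 (add F b, F (c | a)):
            F (c | a): α-rule — add F c, F a.
            × closes — contains both a and ~a.
2 branches closed, 6 open.
An open branch gives a countermodel: b=false, c=true (unmentioned atoms arbitrary); the premises hold there but the conclusion fails.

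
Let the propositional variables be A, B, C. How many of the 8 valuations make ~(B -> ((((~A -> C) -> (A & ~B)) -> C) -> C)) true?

Initial set: {~(B -> ((((~A -> C) -> (A & ~B)) -> C) -> C))}.
~(B -> ((((~A -> C) -> (A & ~B)) -> C) -> C)): α-rule — add B, ~((((~A -> C) -> (A & ~B)) -> C) -> C).
~((((~A -> C) -> (A & ~B)) -> C) -> C): α-rule — add (((~A -> C) -> (A & ~B)) -> C), ~C.
(((~A -> C) -> (A & ~B)) -> C): β-rule — branch into ~((~A -> C) -> (A & ~B))  //  C.
  branch 1 (add ~((~A -> C) -> (A & ~B))):
    ~((~A -> C) -> (A & ~B)): α-rule — add (~A -> C), ~(A & ~B).
    (~A -> C): β-rule — branch into ~~A  //  C.
      branch 1.1 (add ~~A):
        ~(A & ~B): β-rule — branch into ~A  //  ~~B.
          branch 1.1.1 (add ~A):
            × closes — contains both A and ~A.
          branch 1.1.2 (add ~~B):
            ○ open, literals {A=T, B=T, C=F}.
      branch 1.2 (add C):
        × closes — contains both C and ~C.
  branch 2 (add C):
    × closes — contains both C and ~C.
3 branches closed, 1 open.
Each open branch fixes some atoms; the unmentioned ones are free. Counting distinct full assignments: branch {A=T, B=T, C=F} (none free) contributes 1 new. Total: 1.

1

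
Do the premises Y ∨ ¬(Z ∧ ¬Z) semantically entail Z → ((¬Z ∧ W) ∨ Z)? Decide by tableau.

Yes

Initial set: {(Y ∨ ¬(Z ∧ ¬Z)); ¬(Z → ((¬Z ∧ W) ∨ Z))}.
¬(Z → ((¬Z ∧ W) ∨ Z)): α-rule — add Z, ¬((¬Z ∧ W) ∨ Z).
¬((¬Z ∧ W) ∨ Z): α-rule — add ¬(¬Z ∧ W), ¬Z.
× closes — contains both Z and ¬Z.
All 1 branch closes.
Every branch closed, so the premises entail the conclusion.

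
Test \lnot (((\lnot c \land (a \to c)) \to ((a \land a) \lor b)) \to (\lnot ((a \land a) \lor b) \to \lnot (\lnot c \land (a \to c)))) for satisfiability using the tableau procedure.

Initial set: {\lnot (((\lnot c \land (a \to c)) \to ((a \land a) \lor b)) \to (\lnot ((a \land a) \lor b) \to \lnot (\lnot c \land (a \to c))))}.
\lnot (((\lnot c \land (a \to c)) \to ((a \land a) \lor b)) \to (\lnot ((a \land a) \lor b) \to \lnot (\lnot c \land (a \to c)))): α-rule — add ((\lnot c \land (a \to c)) \to ((a \land a) \lor b)), \lnot (\lnot ((a \land a) \lor b) \to \lnot (\lnot c \land (a \to c))).
\lnot (\lnot ((a \land a) \lor b) \to \lnot (\lnot c \land (a \to c))): α-rule — add \lnot ((a \land a) \lor b), \lnot \lnot (\lnot c \land (a \to c)).
\lnot ((a \land a) \lor b): α-rule — add \lnot (a \land a), \lnot b.
\lnot \lnot (\lnot c \land (a \to c)): α-rule — add \lnot c, (a \to c).
((\lnot c \land (a \to c)) \to ((a \land a) \lor b)): β-rule — branch into \lnot (\lnot c \land (a \to c))  //  ((a \land a) \lor b).
  branch 1 (add \lnot (\lnot c \land (a \to c))):
    \lnot (a \land a): β-rule — branch into \lnot a  //  \lnot a.
      branch 1.1 (add \lnot a):
        (a \to c): β-rule — branch into \lnot a  //  c.
          branch 1.1.1 (add \lnot a):
            \lnot (\lnot c \land (a \to c)): β-rule — branch into \lnot \lnot c  //  \lnot (a \to c).
              branch 1.1.1.1 (add \lnot \lnot c):
                × closes — contains both c and \lnot c.
              branch 1.1.1.2 (add \lnot (a \to c)):
                \lnot (a \to c): α-rule — add a, \lnot c.
                × closes — contains both a and \lnot a.
          branch 1.1.2 (add c):
            × closes — contains both c and \lnot c.
      branch 1.2 (add \lnot a):
        (a \to c): β-rule — branch into \lnot a  //  c.
          branch 1.2.1 (add \lnot a):
            \lnot (\lnot c \land (a \to c)): β-rule — branch into \lnot \lnot c  //  \lnot (a \to c).
              branch 1.2.1.1 (add \lnot \lnot c):
                × closes — contains both c and \lnot c.
              branch 1.2.1.2 (add \lnot (a \to c)):
                \lnot (a \to c): α-rule — add a, \lnot c.
                × closes — contains both a and \lnot a.
          branch 1.2.2 (add c):
            × closes — contains both c and \lnot c.
  branch 2 (add ((a \land a) \lor b)):
    \lnot (a \land a): β-rule — branch into \lnot a  //  \lnot a.
      branch 2.1 (add \lnot a):
        (a \to c): β-rule — branch into \lnot a  //  c.
          branch 2.1.1 (add \lnot a):
            ((a \land a) \lor b): β-rule — branch into (a \land a)  //  b.
              branch 2.1.1.1 (add (a \land a)):
                (a \land a): α-rule — add a, a.
                × closes — contains both a and \lnot a.
              branch 2.1.1.2 (add b):
                × closes — contains both b and \lnot b.
          branch 2.1.2 (add c):
            × closes — contains both c and \lnot c.
      branch 2.2 (add \lnot a):
        (a \to c): β-rule — branch into \lnot a  //  c.
          branch 2.2.1 (add \lnot a):
            ((a \land a) \lor b): β-rule — branch into (a \land a)  //  b.
              branch 2.2.1.1 (add (a \land a)):
                (a \land a): α-rule — add a, a.
                × closes — contains both a and \lnot a.
              branch 2.2.1.2 (add b):
                × closes — contains both b and \lnot b.
          branch 2.2.2 (add c):
            × closes — contains both c and \lnot c.
All 12 branches close.
Every branch closed; the formula is unsatisfiable.

Unsatisfiable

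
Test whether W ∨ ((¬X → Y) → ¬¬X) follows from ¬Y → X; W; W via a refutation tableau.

Yes

Initial set: {(¬Y → X); W; W; ¬(W ∨ ((¬X → Y) → ¬¬X))}.
¬(W ∨ ((¬X → Y) → ¬¬X)): α-rule — add ¬W, ¬((¬X → Y) → ¬¬X).
× closes — contains both W and ¬W.
All 1 branch closes.
Every branch closed, so the premises entail the conclusion.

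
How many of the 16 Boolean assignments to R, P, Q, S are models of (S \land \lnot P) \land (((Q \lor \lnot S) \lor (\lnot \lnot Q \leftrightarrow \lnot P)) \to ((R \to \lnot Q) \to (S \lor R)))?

4

Initial set: {T ((S \land \lnot P) \land (((Q \lor \lnot S) \lor (\lnot \lnot Q \leftrightarrow \lnot P)) \to ((R \to \lnot Q) \to (S \lor R))))}.
T ((S \land \lnot P) \land (((Q \lor \lnot S) \lor (\lnot \lnot Q \leftrightarrow \lnot P)) \to ((R \to \lnot Q) \to (S \lor R)))): α-rule — add T (S \land \lnot P), T (((Q \lor \lnot S) \lor (\lnot \lnot Q \leftrightarrow \lnot P)) \to ((R \to \lnot Q) \to (S \lor R))).
T (S \land \lnot P): α-rule — add T S, T \lnot P.
T (((Q \lor \lnot S) \lor (\lnot \lnot Q \leftrightarrow \lnot P)) \to ((R \to \lnot Q) \to (S \lor R))): β-rule — branch into F ((Q \lor \lnot S) \lor (\lnot \lnot Q \leftrightarrow \lnot P))  //  T ((R \to \lnot Q) \to (S \lor R)).
  branch 1 (add F ((Q \lor \lnot S) \lor (\lnot \lnot Q \leftrightarrow \lnot P))):
    F ((Q \lor \lnot S) \lor (\lnot \lnot Q \leftrightarrow \lnot P)): α-rule — add F (Q \lor \lnot S), F (\lnot \lnot Q \leftrightarrow \lnot P).
    F (Q \lor \lnot S): α-rule — add F Q, F \lnot S.
    F (\lnot \lnot Q \leftrightarrow \lnot P): β-rule — branch into T \lnot \lnot Q, F \lnot P  //  F \lnot \lnot Q, T \lnot P.
      branch 1.1 (add T \lnot \lnot Q, F \lnot P):
        × closes — contains both P and \lnot P.
      branch 1.2 (add F \lnot \lnot Q, T \lnot P):
        F \lnot \lnot Q: drop double negation, giving F Q.
        ○ open, literals {P=false, Q=false, S=true}.
  branch 2 (add T ((R \to \lnot Q) \to (S \lor R))):
    T ((R \to \lnot Q) \to (S \lor R)): β-rule — branch into F (R \to \lnot Q)  //  T (S \lor R).
      branch 2.1 (add F (R \to \lnot Q)):
        F (R \to \lnot Q): α-rule — add T R, F \lnot Q.
        ○ open, literals {P=false, Q=true, R=true, S=true}.
      branch 2.2 (add T (S \lor R)):
        T (S \lor R): β-rule — branch into T S  //  T R.
          branch 2.2.1 (add T S):
            ○ open, literals {P=false, S=true}.
          branch 2.2.2 (add T R):
            ○ open, literals {P=false, R=true, S=true}.
1 branch closed, 4 open.
Each open branch fixes some atoms; the unmentioned ones are free. Counting distinct full assignments: branch {P=false, Q=false, S=true} (R) contributes 2 new; branch {P=false, Q=true, R=true, S=true} (none free) contributes 1 new; branch {P=false, S=true} (R, Q) contributes 1 new; branch {P=false, R=true, S=true} (Q) contributes 0 new. Total: 4.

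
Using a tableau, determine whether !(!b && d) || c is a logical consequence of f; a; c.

Yes

Initial set: {f; a; c; !(!(!b && d) || c)}.
!(!(!b && d) || c): α-rule — add !!(!b && d), !c.
× closes — contains both c and !c.
All 1 branch closes.
Every branch closed, so the premises entail the conclusion.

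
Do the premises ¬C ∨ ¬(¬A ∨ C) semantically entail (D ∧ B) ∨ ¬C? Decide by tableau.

Yes

Initial set: {(¬C ∨ ¬(¬A ∨ C)); ¬((D ∧ B) ∨ ¬C)}.
¬((D ∧ B) ∨ ¬C): α-rule — add ¬(D ∧ B), ¬¬C.
(¬C ∨ ¬(¬A ∨ C)): β-rule — branch into ¬C  //  ¬(¬A ∨ C).
  branch 1 (add ¬C):
    × closes — contains both C and ¬C.
  branch 2 (add ¬(¬A ∨ C)):
    ¬(¬A ∨ C): α-rule — add ¬¬A, ¬C.
    × closes — contains both C and ¬C.
All 2 branches close.
Every branch closed, so the premises entail the conclusion.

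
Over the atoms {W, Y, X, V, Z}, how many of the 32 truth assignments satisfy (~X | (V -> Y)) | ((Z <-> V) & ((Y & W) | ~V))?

28

Initial set: {((~X | (V -> Y)) | ((Z <-> V) & ((Y & W) | ~V)))}.
((~X | (V -> Y)) | ((Z <-> V) & ((Y & W) | ~V))): β-rule — branch into (~X | (V -> Y))  //  ((Z <-> V) & ((Y & W) | ~V)).
  branch 1 (add (~X | (V -> Y))):
    (~X | (V -> Y)): β-rule — branch into ~X  //  (V -> Y).
      branch 1.1 (add ~X):
        ○ open, literals {X=0}.
      branch 1.2 (add (V -> Y)):
        (V -> Y): β-rule — branch into ~V  //  Y.
          branch 1.2.1 (add ~V):
            ○ open, literals {V=0}.
          branch 1.2.2 (add Y):
            ○ open, literals {Y=1}.
  branch 2 (add ((Z <-> V) & ((Y & W) | ~V))):
    ((Z <-> V) & ((Y & W) | ~V)): α-rule — add (Z <-> V), ((Y & W) | ~V).
    (Z <-> V): β-rule — branch into Z, V  //  ~Z, ~V.
      branch 2.1 (add Z, V):
        ((Y & W) | ~V): β-rule — branch into (Y & W)  //  ~V.
          branch 2.1.1 (add (Y & W)):
            (Y & W): α-rule — add Y, W.
            ○ open, literals {V=1, W=1, Y=1, Z=1}.
          branch 2.1.2 (add ~V):
            × closes — contains both V and ~V.
      branch 2.2 (add ~Z, ~V):
        ((Y & W) | ~V): β-rule — branch into (Y & W)  //  ~V.
          branch 2.2.1 (add (Y & W)):
            (Y & W): α-rule — add Y, W.
            ○ open, literals {V=0, W=1, Y=1, Z=0}.
          branch 2.2.2 (add ~V):
            ○ open, literals {V=0, Z=0}.
1 branch closed, 6 open.
Each open branch fixes some atoms; the unmentioned ones are free. Counting distinct full assignments: branch {X=0} (W, Y, V, Z) contributes 16 new; branch {V=0} (W, Y, X, Z) contributes 8 new; branch {Y=1} (W, X, V, Z) contributes 4 new; branch {V=1, W=1, Y=1, Z=1} (X) contributes 0 new; branch {V=0, W=1, Y=1, Z=0} (X) contributes 0 new; branch {V=0, Z=0} (W, Y, X) contributes 0 new. Total: 28.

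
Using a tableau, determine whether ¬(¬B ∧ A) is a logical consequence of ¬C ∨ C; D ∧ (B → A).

No

Initial set: {(¬C ∨ C); (D ∧ (B → A)); ¬¬(¬B ∧ A)}.
(D ∧ (B → A)): α-rule — add D, (B → A).
¬¬(¬B ∧ A): α-rule — add ¬B, A.
(¬C ∨ C): β-rule — branch into ¬C  //  C.
  branch 1 (add ¬C):
    (B → A): β-rule — branch into ¬B  //  A.
      branch 1.1 (add ¬B):
        ○ open, literals {A=T, B=F, C=F, D=T}.
      branch 1.2 (add A):
        ○ open, literals {A=T, B=F, C=F, D=T}.
  branch 2 (add C):
    (B → A): β-rule — branch into ¬B  //  A.
      branch 2.1 (add ¬B):
        ○ open, literals {A=T, B=F, C=T, D=T}.
      branch 2.2 (add A):
        ○ open, literals {A=T, B=F, C=T, D=T}.
0 branches closed, 4 open.
An open branch gives a countermodel: A=T, B=F, C=F, D=T (unmentioned atoms arbitrary); the premises hold there but the conclusion fails.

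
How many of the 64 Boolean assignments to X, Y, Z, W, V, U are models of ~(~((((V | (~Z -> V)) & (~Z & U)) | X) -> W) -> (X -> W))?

16

Initial set: {~(~((((V | (~Z -> V)) & (~Z & U)) | X) -> W) -> (X -> W))}.
~(~((((V | (~Z -> V)) & (~Z & U)) | X) -> W) -> (X -> W)): α-rule — add ~((((V | (~Z -> V)) & (~Z & U)) | X) -> W), ~(X -> W).
~((((V | (~Z -> V)) & (~Z & U)) | X) -> W): α-rule — add (((V | (~Z -> V)) & (~Z & U)) | X), ~W.
~(X -> W): α-rule — add X, ~W.
(((V | (~Z -> V)) & (~Z & U)) | X): β-rule — branch into ((V | (~Z -> V)) & (~Z & U))  //  X.
  branch 1 (add ((V | (~Z -> V)) & (~Z & U))):
    ((V | (~Z -> V)) & (~Z & U)): α-rule — add (V | (~Z -> V)), (~Z & U).
    (~Z & U): α-rule — add ~Z, U.
    (V | (~Z -> V)): β-rule — branch into V  //  (~Z -> V).
      branch 1.1 (add V):
        ○ open, literals {U=T, V=T, W=F, X=T, Z=F}.
      branch 1.2 (add (~Z -> V)):
        (~Z -> V): β-rule — branch into ~~Z  //  V.
          branch 1.2.1 (add ~~Z):
            × closes — contains both Z and ~Z.
          branch 1.2.2 (add V):
            ○ open, literals {U=T, V=T, W=F, X=T, Z=F}.
  branch 2 (add X):
    ○ open, literals {W=F, X=T}.
1 branch closed, 3 open.
Each open branch fixes some atoms; the unmentioned ones are free. Counting distinct full assignments: branch {U=T, V=T, W=F, X=T, Z=F} (Y) contributes 2 new; branch {U=T, V=T, W=F, X=T, Z=F} (Y) contributes 0 new; branch {W=F, X=T} (Y, Z, V, U) contributes 14 new. Total: 16.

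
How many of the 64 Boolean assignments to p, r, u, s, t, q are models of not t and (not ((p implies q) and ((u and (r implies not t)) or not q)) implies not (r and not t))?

24

Initial set: {(not t and (not ((p implies q) and ((u and (r implies not t)) or not q)) implies not (r and not t)))}.
(not t and (not ((p implies q) and ((u and (r implies not t)) or not q)) implies not (r and not t))): α-rule — add not t, (not ((p implies q) and ((u and (r implies not t)) or not q)) implies not (r and not t)).
(not ((p implies q) and ((u and (r implies not t)) or not q)) implies not (r and not t)): β-rule — branch into not not ((p implies q) and ((u and (r implies not t)) or not q))  //  not (r and not t).
  branch 1 (add not not ((p implies q) and ((u and (r implies not t)) or not q))):
    not not ((p implies q) and ((u and (r implies not t)) or not q)): α-rule — add (p implies q), ((u and (r implies not t)) or not q).
    (p implies q): β-rule — branch into not p  //  q.
      branch 1.1 (add not p):
        ((u and (r implies not t)) or not q): β-rule — branch into (u and (r implies not t))  //  not q.
          branch 1.1.1 (add (u and (r implies not t))):
            (u and (r implies not t)): α-rule — add u, (r implies not t).
            (r implies not t): β-rule — branch into not r  //  not t.
              branch 1.1.1.1 (add not r):
                ○ open, literals {p=F, r=F, t=F, u=T}.
              branch 1.1.1.2 (add not t):
                ○ open, literals {p=F, t=F, u=T}.
          branch 1.1.2 (add not q):
            ○ open, literals {p=F, q=F, t=F}.
      branch 1.2 (add q):
        ((u and (r implies not t)) or not q): β-rule — branch into (u and (r implies not t))  //  not q.
          branch 1.2.1 (add (u and (r implies not t))):
            (u and (r implies not t)): α-rule — add u, (r implies not t).
            (r implies not t): β-rule — branch into not r  //  not t.
              branch 1.2.1.1 (add not r):
                ○ open, literals {q=T, r=F, t=F, u=T}.
              branch 1.2.1.2 (add not t):
                ○ open, literals {q=T, t=F, u=T}.
          branch 1.2.2 (add not q):
            × closes — contains both q and not q.
  branch 2 (add not (r and not t)):
    not (r and not t): β-rule — branch into not r  //  not not t.
      branch 2.1 (add not r):
        ○ open, literals {r=F, t=F}.
      branch 2.2 (add not not t):
        × closes — contains both t and not t.
2 branches closed, 6 open.
Each open branch fixes some atoms; the unmentioned ones are free. Counting distinct full assignments: branch {p=F, r=F, t=F, u=T} (s, q) contributes 4 new; branch {p=F, t=F, u=T} (r, s, q) contributes 4 new; branch {p=F, q=F, t=F} (r, u, s) contributes 4 new; branch {q=T, r=F, t=F, u=T} (p, s) contributes 2 new; branch {q=T, t=F, u=T} (p, r, s) contributes 2 new; branch {r=F, t=F} (p, u, s, q) contributes 8 new. Total: 24.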